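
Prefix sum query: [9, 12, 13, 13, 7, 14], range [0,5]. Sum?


Prefix sums: [0, 9, 21, 34, 47, 54, 68]
Sum[0..5] = prefix[6] - prefix[0] = 68 - 0 = 68


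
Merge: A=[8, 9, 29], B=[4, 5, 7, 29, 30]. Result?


Compare heads, take smaller each step.
Merged: [4, 5, 7, 8, 9, 29, 29, 30]


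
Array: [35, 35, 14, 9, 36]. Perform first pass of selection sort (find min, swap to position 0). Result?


After one pass: [9, 35, 14, 35, 36]


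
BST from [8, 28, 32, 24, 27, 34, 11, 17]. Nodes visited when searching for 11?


BST root = 8
Search for 11: compare at each node
Path: [8, 28, 24, 11]


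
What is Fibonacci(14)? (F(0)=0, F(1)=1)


F(n)=F(n-1)+F(n-2)
...F(12)=144, F(13)=233, F(14)=377


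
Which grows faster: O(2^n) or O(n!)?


exponential grows slower than factorial
O(2^n) is asymptotically smaller; O(n!) grows faster


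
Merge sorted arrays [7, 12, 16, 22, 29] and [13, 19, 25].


Compare heads, take smaller each step.
Merged: [7, 12, 13, 16, 19, 22, 25, 29]


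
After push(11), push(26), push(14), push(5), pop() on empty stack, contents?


push(11) -> [11]
push(26) -> [11, 26]
push(14) -> [11, 26, 14]
push(5) -> [11, 26, 14, 5]
pop() returns 5 -> [11, 26, 14]
Final stack (bottom to top): [11, 26, 14]


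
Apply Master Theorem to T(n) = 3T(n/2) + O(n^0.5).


a=3, b=2, c=0.5. log_2(3)=1.585 > c=0.5. Case 1: O(n^log_b(a)) = O(n^1.585)
Complexity: O(n^1.585)


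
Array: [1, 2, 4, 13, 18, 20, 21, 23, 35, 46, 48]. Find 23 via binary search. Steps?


Search for 23:
[0,10] mid=5 arr[5]=20
[6,10] mid=8 arr[8]=35
[6,7] mid=6 arr[6]=21
[7,7] mid=7 arr[7]=23
Total: 4 comparisons


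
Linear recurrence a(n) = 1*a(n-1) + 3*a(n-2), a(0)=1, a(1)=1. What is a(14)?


Build bottom-up:
...a(12)=14209, a(13)=32689, a(14)=1*32689+3*14209=75316


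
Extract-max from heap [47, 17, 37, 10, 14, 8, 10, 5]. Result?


Max = 47
Replace root with last, heapify down
Resulting heap: [37, 17, 10, 10, 14, 8, 5]


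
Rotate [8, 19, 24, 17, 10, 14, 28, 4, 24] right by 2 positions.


Right rotate by 2: [4, 24, 8, 19, 24, 17, 10, 14, 28]


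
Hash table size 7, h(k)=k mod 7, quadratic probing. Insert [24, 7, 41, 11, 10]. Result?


Insertions: 24->slot 3; 7->slot 0; 41->slot 6; 11->slot 4; 10->slot 5
Table: [7, None, None, 24, 11, 10, 41]


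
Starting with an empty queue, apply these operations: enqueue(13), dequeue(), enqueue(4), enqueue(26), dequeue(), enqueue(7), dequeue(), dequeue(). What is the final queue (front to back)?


enqueue(13) -> [13]
dequeue() returns 13 -> []
enqueue(4) -> [4]
enqueue(26) -> [4, 26]
dequeue() returns 4 -> [26]
enqueue(7) -> [26, 7]
dequeue() returns 26 -> [7]
dequeue() returns 7 -> []
Final queue (front to back): []


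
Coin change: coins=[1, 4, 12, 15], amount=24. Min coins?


dp[0]=0; dp[i]=1+min(dp[i-c] for c in coins)
...dp[19]=2, dp[20]=3, dp[21]=4, dp[22]=5, dp[23]=3, dp[24]=2
Minimum coins for 24 = 2


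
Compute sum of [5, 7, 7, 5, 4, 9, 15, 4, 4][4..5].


Prefix sums: [0, 5, 12, 19, 24, 28, 37, 52, 56, 60]
Sum[4..5] = prefix[6] - prefix[4] = 37 - 24 = 13


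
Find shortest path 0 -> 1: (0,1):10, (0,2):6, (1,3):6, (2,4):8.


Dijkstra from 0:
Distances: {0: 0, 1: 10, 2: 6, 3: 16, 4: 14}
Shortest distance to 1 = 10, path = [0, 1]


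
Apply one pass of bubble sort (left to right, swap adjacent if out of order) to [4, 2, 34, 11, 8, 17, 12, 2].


After one pass: [2, 4, 11, 8, 17, 12, 2, 34]


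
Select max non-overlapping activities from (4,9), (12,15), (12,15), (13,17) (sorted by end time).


Greedy: pick earliest-ending, then skip overlaps.
Selected (2 activities): [(4, 9), (12, 15)]


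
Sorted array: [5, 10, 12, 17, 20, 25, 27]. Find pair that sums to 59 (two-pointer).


Two pointers: lo=0, hi=6
No pair sums to 59


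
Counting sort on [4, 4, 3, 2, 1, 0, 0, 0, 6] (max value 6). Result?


Count array: [3, 1, 1, 1, 2, 0, 1]
Reconstruct: [0, 0, 0, 1, 2, 3, 4, 4, 6]


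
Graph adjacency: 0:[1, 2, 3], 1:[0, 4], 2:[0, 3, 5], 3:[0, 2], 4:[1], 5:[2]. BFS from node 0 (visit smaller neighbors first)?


BFS queue: start with [0]
Visit order: [0, 1, 2, 3, 4, 5]


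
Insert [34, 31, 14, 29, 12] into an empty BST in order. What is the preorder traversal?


Root = 34; build tree by BST insertion.
Preorder traversal: [34, 31, 14, 12, 29]


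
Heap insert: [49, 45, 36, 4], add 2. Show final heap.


Append 2: [49, 45, 36, 4, 2]
Bubble up: no swaps needed
Result: [49, 45, 36, 4, 2]


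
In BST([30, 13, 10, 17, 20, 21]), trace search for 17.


BST root = 30
Search for 17: compare at each node
Path: [30, 13, 17]


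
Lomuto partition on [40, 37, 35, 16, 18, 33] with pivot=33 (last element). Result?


Elements <= 33 go left of pivot.
Result: [16, 18, 33, 40, 37, 35], pivot at index 2


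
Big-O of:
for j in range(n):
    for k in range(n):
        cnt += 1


Per nesting level: O(n) * O(n) = O(n^2)
Complexity: O(n^2)


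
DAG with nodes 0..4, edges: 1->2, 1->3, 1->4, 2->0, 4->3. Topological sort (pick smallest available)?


Kahn's algorithm, process smallest node first
Order: [1, 2, 0, 4, 3]


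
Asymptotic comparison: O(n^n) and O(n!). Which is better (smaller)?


factorial grows slower than n^n
O(n!) is asymptotically smaller; O(n^n) grows faster


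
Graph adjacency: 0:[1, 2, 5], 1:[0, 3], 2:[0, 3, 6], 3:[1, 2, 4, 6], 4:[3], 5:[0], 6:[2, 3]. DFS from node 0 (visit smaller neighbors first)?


DFS stack-based: start with [0]
Visit order: [0, 1, 3, 2, 6, 4, 5]


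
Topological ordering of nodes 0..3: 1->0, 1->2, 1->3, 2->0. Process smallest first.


Kahn's algorithm, process smallest node first
Order: [1, 2, 0, 3]


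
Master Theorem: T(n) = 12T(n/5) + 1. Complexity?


a=12, b=5, c=0. log_5(12)=1.544 > c=0. Case 1: O(n^log_b(a)) = O(n^1.544)
Complexity: O(n^1.544)


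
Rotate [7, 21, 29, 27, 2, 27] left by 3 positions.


Left rotate by 3: [27, 2, 27, 7, 21, 29]


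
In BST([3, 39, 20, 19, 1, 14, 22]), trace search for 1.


BST root = 3
Search for 1: compare at each node
Path: [3, 1]


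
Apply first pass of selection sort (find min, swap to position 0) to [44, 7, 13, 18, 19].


After one pass: [7, 44, 13, 18, 19]


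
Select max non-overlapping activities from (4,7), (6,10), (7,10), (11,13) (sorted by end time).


Greedy: pick earliest-ending, then skip overlaps.
Selected (3 activities): [(4, 7), (7, 10), (11, 13)]


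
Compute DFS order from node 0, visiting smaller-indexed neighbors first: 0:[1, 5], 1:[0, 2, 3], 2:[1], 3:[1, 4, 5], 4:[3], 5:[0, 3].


DFS stack-based: start with [0]
Visit order: [0, 1, 2, 3, 4, 5]


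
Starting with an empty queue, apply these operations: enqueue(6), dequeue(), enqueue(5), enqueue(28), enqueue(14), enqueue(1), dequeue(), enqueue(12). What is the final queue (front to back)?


enqueue(6) -> [6]
dequeue() returns 6 -> []
enqueue(5) -> [5]
enqueue(28) -> [5, 28]
enqueue(14) -> [5, 28, 14]
enqueue(1) -> [5, 28, 14, 1]
dequeue() returns 5 -> [28, 14, 1]
enqueue(12) -> [28, 14, 1, 12]
Final queue (front to back): [28, 14, 1, 12]


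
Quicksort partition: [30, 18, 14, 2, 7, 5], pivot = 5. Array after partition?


Elements <= 5 go left of pivot.
Result: [2, 5, 14, 30, 7, 18], pivot at index 1


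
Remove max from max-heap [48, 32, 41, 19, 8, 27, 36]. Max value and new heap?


Max = 48
Replace root with last, heapify down
Resulting heap: [41, 32, 36, 19, 8, 27]


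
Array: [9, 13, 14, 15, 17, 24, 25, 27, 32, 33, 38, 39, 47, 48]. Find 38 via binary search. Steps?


Search for 38:
[0,13] mid=6 arr[6]=25
[7,13] mid=10 arr[10]=38
Total: 2 comparisons


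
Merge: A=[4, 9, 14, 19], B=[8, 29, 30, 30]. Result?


Compare heads, take smaller each step.
Merged: [4, 8, 9, 14, 19, 29, 30, 30]


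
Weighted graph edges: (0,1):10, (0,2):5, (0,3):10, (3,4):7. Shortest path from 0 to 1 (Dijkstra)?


Dijkstra from 0:
Distances: {0: 0, 1: 10, 2: 5, 3: 10, 4: 17}
Shortest distance to 1 = 10, path = [0, 1]


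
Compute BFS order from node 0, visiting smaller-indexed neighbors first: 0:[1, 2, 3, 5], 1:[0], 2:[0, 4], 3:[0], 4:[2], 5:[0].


BFS queue: start with [0]
Visit order: [0, 1, 2, 3, 5, 4]


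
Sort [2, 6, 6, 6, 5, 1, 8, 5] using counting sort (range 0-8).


Count array: [0, 1, 1, 0, 0, 2, 3, 0, 1]
Reconstruct: [1, 2, 5, 5, 6, 6, 6, 8]


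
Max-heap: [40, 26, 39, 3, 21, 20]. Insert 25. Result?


Append 25: [40, 26, 39, 3, 21, 20, 25]
Bubble up: no swaps needed
Result: [40, 26, 39, 3, 21, 20, 25]


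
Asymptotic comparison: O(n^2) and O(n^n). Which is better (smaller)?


quadratic grows slower than n^n
O(n^2) is asymptotically smaller; O(n^n) grows faster


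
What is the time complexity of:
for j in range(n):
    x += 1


Per nesting level: O(n) = O(n)
Complexity: O(n)


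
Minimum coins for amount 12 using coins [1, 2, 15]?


dp[0]=0; dp[i]=1+min(dp[i-c] for c in coins)
...dp[7]=4, dp[8]=4, dp[9]=5, dp[10]=5, dp[11]=6, dp[12]=6
Minimum coins for 12 = 6


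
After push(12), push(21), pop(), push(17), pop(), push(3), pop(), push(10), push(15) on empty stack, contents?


push(12) -> [12]
push(21) -> [12, 21]
pop() returns 21 -> [12]
push(17) -> [12, 17]
pop() returns 17 -> [12]
push(3) -> [12, 3]
pop() returns 3 -> [12]
push(10) -> [12, 10]
push(15) -> [12, 10, 15]
Final stack (bottom to top): [12, 10, 15]


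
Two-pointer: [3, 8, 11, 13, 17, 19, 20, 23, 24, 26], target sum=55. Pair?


Two pointers: lo=0, hi=9
No pair sums to 55


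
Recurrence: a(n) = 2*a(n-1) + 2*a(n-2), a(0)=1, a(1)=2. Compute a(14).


Build bottom-up:
...a(12)=136384, a(13)=372608, a(14)=2*372608+2*136384=1017984


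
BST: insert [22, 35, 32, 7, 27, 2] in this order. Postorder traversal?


Root = 22; build tree by BST insertion.
Postorder traversal: [2, 7, 27, 32, 35, 22]


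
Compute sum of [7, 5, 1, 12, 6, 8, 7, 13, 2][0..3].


Prefix sums: [0, 7, 12, 13, 25, 31, 39, 46, 59, 61]
Sum[0..3] = prefix[4] - prefix[0] = 25 - 0 = 25


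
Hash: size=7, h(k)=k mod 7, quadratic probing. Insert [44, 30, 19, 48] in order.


Insertions: 44->slot 2; 30->slot 3; 19->slot 5; 48->slot 6
Table: [None, None, 44, 30, None, 19, 48]


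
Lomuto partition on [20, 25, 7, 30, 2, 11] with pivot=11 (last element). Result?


Elements <= 11 go left of pivot.
Result: [7, 2, 11, 30, 25, 20], pivot at index 2


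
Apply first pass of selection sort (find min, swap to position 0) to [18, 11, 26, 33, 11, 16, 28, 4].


After one pass: [4, 11, 26, 33, 11, 16, 28, 18]


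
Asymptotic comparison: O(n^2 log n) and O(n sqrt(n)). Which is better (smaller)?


n^1.5 grows slower than n^2 log n
O(n sqrt(n)) is asymptotically smaller; O(n^2 log n) grows faster


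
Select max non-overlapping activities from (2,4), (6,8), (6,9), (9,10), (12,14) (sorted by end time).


Greedy: pick earliest-ending, then skip overlaps.
Selected (4 activities): [(2, 4), (6, 8), (9, 10), (12, 14)]


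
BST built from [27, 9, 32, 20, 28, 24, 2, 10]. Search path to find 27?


BST root = 27
Search for 27: compare at each node
Path: [27]


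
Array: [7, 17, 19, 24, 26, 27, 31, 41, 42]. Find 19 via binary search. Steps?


Search for 19:
[0,8] mid=4 arr[4]=26
[0,3] mid=1 arr[1]=17
[2,3] mid=2 arr[2]=19
Total: 3 comparisons


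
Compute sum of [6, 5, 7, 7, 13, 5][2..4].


Prefix sums: [0, 6, 11, 18, 25, 38, 43]
Sum[2..4] = prefix[5] - prefix[2] = 38 - 11 = 27


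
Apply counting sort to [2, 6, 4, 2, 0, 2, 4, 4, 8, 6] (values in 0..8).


Count array: [1, 0, 3, 0, 3, 0, 2, 0, 1]
Reconstruct: [0, 2, 2, 2, 4, 4, 4, 6, 6, 8]


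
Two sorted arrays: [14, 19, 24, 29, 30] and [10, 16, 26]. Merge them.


Compare heads, take smaller each step.
Merged: [10, 14, 16, 19, 24, 26, 29, 30]


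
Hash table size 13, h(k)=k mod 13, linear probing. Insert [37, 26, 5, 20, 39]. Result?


Insertions: 37->slot 11; 26->slot 0; 5->slot 5; 20->slot 7; 39->slot 1
Table: [26, 39, None, None, None, 5, None, 20, None, None, None, 37, None]


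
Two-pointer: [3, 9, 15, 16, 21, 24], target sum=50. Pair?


Two pointers: lo=0, hi=5
No pair sums to 50


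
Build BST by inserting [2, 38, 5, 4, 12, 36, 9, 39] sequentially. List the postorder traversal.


Root = 2; build tree by BST insertion.
Postorder traversal: [4, 9, 36, 12, 5, 39, 38, 2]


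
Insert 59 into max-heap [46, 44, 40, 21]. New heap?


Append 59: [46, 44, 40, 21, 59]
Bubble up: swap idx 4(59) with idx 1(44); swap idx 1(59) with idx 0(46)
Result: [59, 46, 40, 21, 44]


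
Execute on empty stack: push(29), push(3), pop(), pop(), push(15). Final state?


push(29) -> [29]
push(3) -> [29, 3]
pop() returns 3 -> [29]
pop() returns 29 -> []
push(15) -> [15]
Final stack (bottom to top): [15]


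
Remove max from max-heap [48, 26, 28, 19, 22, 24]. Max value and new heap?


Max = 48
Replace root with last, heapify down
Resulting heap: [28, 26, 24, 19, 22]


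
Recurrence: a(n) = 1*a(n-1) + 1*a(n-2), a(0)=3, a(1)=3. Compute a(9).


Build bottom-up:
...a(7)=63, a(8)=102, a(9)=1*102+1*63=165


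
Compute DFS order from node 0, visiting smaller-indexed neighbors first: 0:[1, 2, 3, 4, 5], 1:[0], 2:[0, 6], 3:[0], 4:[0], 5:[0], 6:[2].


DFS stack-based: start with [0]
Visit order: [0, 1, 2, 6, 3, 4, 5]


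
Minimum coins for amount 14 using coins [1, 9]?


dp[0]=0; dp[i]=1+min(dp[i-c] for c in coins)
...dp[9]=1, dp[10]=2, dp[11]=3, dp[12]=4, dp[13]=5, dp[14]=6
Minimum coins for 14 = 6


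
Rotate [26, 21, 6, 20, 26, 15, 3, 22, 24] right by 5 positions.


Right rotate by 5: [26, 15, 3, 22, 24, 26, 21, 6, 20]


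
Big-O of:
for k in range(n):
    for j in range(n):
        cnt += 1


Per nesting level: O(n) * O(n) = O(n^2)
Complexity: O(n^2)


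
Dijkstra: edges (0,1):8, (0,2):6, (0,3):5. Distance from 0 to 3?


Dijkstra from 0:
Distances: {0: 0, 1: 8, 2: 6, 3: 5}
Shortest distance to 3 = 5, path = [0, 3]


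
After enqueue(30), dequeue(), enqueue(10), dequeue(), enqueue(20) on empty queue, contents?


enqueue(30) -> [30]
dequeue() returns 30 -> []
enqueue(10) -> [10]
dequeue() returns 10 -> []
enqueue(20) -> [20]
Final queue (front to back): [20]


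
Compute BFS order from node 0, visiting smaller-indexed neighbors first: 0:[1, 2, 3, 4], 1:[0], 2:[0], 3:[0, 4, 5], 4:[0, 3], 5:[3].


BFS queue: start with [0]
Visit order: [0, 1, 2, 3, 4, 5]


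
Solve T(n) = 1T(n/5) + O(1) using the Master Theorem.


a=1, b=5, c=0. log_5(1)=0 = c=0. Case 2: O(n^c log n) = O(log n)
Complexity: O(log n)


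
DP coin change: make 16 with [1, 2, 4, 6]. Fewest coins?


dp[0]=0; dp[i]=1+min(dp[i-c] for c in coins)
...dp[11]=3, dp[12]=2, dp[13]=3, dp[14]=3, dp[15]=4, dp[16]=3
Minimum coins for 16 = 3


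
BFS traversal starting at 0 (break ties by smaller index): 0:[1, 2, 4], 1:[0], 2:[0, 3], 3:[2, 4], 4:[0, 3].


BFS queue: start with [0]
Visit order: [0, 1, 2, 4, 3]


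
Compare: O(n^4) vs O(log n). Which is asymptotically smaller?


logarithmic grows slower than quartic
O(log n) is asymptotically smaller; O(n^4) grows faster


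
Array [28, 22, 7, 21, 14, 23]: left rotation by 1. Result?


Left rotate by 1: [22, 7, 21, 14, 23, 28]


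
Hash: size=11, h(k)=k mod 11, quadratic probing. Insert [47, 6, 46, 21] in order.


Insertions: 47->slot 3; 6->slot 6; 46->slot 2; 21->slot 10
Table: [None, None, 46, 47, None, None, 6, None, None, None, 21]


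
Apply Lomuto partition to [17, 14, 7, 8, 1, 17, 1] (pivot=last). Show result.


Elements <= 1 go left of pivot.
Result: [1, 1, 7, 8, 17, 17, 14], pivot at index 1


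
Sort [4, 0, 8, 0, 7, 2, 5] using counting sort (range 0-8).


Count array: [2, 0, 1, 0, 1, 1, 0, 1, 1]
Reconstruct: [0, 0, 2, 4, 5, 7, 8]


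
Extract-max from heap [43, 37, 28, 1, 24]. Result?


Max = 43
Replace root with last, heapify down
Resulting heap: [37, 24, 28, 1]


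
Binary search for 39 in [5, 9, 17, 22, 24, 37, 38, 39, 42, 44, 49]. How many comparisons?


Search for 39:
[0,10] mid=5 arr[5]=37
[6,10] mid=8 arr[8]=42
[6,7] mid=6 arr[6]=38
[7,7] mid=7 arr[7]=39
Total: 4 comparisons


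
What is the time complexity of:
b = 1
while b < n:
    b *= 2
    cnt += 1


Per nesting level: O(log n) = O(log n)
Complexity: O(log n)


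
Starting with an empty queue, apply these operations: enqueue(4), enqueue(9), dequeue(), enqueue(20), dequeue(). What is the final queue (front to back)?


enqueue(4) -> [4]
enqueue(9) -> [4, 9]
dequeue() returns 4 -> [9]
enqueue(20) -> [9, 20]
dequeue() returns 9 -> [20]
Final queue (front to back): [20]


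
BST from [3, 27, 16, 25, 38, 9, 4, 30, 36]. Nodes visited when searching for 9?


BST root = 3
Search for 9: compare at each node
Path: [3, 27, 16, 9]


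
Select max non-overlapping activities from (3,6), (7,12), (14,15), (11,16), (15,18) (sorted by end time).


Greedy: pick earliest-ending, then skip overlaps.
Selected (4 activities): [(3, 6), (7, 12), (14, 15), (15, 18)]


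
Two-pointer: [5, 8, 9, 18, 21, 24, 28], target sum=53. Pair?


Two pointers: lo=0, hi=6
No pair sums to 53


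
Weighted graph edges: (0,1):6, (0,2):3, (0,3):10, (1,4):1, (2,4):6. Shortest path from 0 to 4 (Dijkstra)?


Dijkstra from 0:
Distances: {0: 0, 1: 6, 2: 3, 3: 10, 4: 7}
Shortest distance to 4 = 7, path = [0, 1, 4]


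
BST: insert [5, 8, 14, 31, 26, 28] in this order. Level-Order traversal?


Root = 5; build tree by BST insertion.
Level-Order traversal: [5, 8, 14, 31, 26, 28]


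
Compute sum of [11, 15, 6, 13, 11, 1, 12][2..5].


Prefix sums: [0, 11, 26, 32, 45, 56, 57, 69]
Sum[2..5] = prefix[6] - prefix[2] = 57 - 26 = 31


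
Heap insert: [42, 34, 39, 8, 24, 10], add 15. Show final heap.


Append 15: [42, 34, 39, 8, 24, 10, 15]
Bubble up: no swaps needed
Result: [42, 34, 39, 8, 24, 10, 15]


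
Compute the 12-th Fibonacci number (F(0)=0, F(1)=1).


F(n)=F(n-1)+F(n-2)
...F(10)=55, F(11)=89, F(12)=144


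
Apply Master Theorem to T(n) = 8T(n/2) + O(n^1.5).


a=8, b=2, c=1.5. log_2(8)=3 > c=1.5. Case 1: O(n^log_b(a)) = O(n^3)
Complexity: O(n^3)


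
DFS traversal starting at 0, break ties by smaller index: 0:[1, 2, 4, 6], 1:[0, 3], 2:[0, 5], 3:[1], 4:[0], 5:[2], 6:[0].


DFS stack-based: start with [0]
Visit order: [0, 1, 3, 2, 5, 4, 6]


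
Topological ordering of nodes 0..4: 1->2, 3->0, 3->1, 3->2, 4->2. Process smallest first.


Kahn's algorithm, process smallest node first
Order: [3, 0, 1, 4, 2]


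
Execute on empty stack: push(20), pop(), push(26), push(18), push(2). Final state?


push(20) -> [20]
pop() returns 20 -> []
push(26) -> [26]
push(18) -> [26, 18]
push(2) -> [26, 18, 2]
Final stack (bottom to top): [26, 18, 2]


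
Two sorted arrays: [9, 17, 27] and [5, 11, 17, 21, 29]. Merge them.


Compare heads, take smaller each step.
Merged: [5, 9, 11, 17, 17, 21, 27, 29]


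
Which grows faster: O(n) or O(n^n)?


linear grows slower than n^n
O(n) is asymptotically smaller; O(n^n) grows faster


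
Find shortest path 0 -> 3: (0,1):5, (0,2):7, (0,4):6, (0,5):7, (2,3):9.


Dijkstra from 0:
Distances: {0: 0, 1: 5, 2: 7, 3: 16, 4: 6, 5: 7}
Shortest distance to 3 = 16, path = [0, 2, 3]


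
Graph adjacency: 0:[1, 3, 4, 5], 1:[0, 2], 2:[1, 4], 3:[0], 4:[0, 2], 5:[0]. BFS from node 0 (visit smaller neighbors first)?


BFS queue: start with [0]
Visit order: [0, 1, 3, 4, 5, 2]


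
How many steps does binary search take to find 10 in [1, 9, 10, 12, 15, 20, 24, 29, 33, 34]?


Search for 10:
[0,9] mid=4 arr[4]=15
[0,3] mid=1 arr[1]=9
[2,3] mid=2 arr[2]=10
Total: 3 comparisons


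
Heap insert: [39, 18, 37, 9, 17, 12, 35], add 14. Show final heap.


Append 14: [39, 18, 37, 9, 17, 12, 35, 14]
Bubble up: swap idx 7(14) with idx 3(9)
Result: [39, 18, 37, 14, 17, 12, 35, 9]


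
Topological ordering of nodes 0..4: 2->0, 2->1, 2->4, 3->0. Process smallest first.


Kahn's algorithm, process smallest node first
Order: [2, 1, 3, 0, 4]


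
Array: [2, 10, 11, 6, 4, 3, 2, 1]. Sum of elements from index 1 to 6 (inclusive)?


Prefix sums: [0, 2, 12, 23, 29, 33, 36, 38, 39]
Sum[1..6] = prefix[7] - prefix[1] = 38 - 2 = 36


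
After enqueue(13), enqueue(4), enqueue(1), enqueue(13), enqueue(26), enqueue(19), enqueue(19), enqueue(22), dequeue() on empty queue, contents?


enqueue(13) -> [13]
enqueue(4) -> [13, 4]
enqueue(1) -> [13, 4, 1]
enqueue(13) -> [13, 4, 1, 13]
enqueue(26) -> [13, 4, 1, 13, 26]
enqueue(19) -> [13, 4, 1, 13, 26, 19]
enqueue(19) -> [13, 4, 1, 13, 26, 19, 19]
enqueue(22) -> [13, 4, 1, 13, 26, 19, 19, 22]
dequeue() returns 13 -> [4, 1, 13, 26, 19, 19, 22]
Final queue (front to back): [4, 1, 13, 26, 19, 19, 22]


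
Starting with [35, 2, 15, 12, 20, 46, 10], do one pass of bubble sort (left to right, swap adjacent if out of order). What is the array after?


After one pass: [2, 15, 12, 20, 35, 10, 46]


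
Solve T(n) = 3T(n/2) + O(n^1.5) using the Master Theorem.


a=3, b=2, c=1.5. log_2(3)=1.585 > c=1.5. Case 1: O(n^log_b(a)) = O(n^1.585)
Complexity: O(n^1.585)


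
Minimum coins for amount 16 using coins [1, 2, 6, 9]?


dp[0]=0; dp[i]=1+min(dp[i-c] for c in coins)
...dp[11]=2, dp[12]=2, dp[13]=3, dp[14]=3, dp[15]=2, dp[16]=3
Minimum coins for 16 = 3


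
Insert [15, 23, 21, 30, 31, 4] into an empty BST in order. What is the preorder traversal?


Root = 15; build tree by BST insertion.
Preorder traversal: [15, 4, 23, 21, 30, 31]


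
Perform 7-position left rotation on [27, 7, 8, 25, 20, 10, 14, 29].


Left rotate by 7: [29, 27, 7, 8, 25, 20, 10, 14]


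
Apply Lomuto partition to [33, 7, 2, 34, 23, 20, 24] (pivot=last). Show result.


Elements <= 24 go left of pivot.
Result: [7, 2, 23, 20, 24, 34, 33], pivot at index 4


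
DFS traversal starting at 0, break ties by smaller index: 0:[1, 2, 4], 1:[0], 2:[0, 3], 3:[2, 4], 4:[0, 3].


DFS stack-based: start with [0]
Visit order: [0, 1, 2, 3, 4]


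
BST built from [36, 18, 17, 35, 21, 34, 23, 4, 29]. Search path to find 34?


BST root = 36
Search for 34: compare at each node
Path: [36, 18, 35, 21, 34]


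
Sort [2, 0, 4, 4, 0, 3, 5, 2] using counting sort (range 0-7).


Count array: [2, 0, 2, 1, 2, 1, 0, 0]
Reconstruct: [0, 0, 2, 2, 3, 4, 4, 5]


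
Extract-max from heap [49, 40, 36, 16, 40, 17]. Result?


Max = 49
Replace root with last, heapify down
Resulting heap: [40, 40, 36, 16, 17]


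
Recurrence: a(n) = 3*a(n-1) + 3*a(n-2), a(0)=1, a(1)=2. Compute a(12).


Build bottom-up:
...a(10)=373734, a(11)=1416933, a(12)=3*1416933+3*373734=5372001


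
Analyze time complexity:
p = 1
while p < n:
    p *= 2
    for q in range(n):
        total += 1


Per nesting level: O(log n) * O(n) = O(n log n)
Complexity: O(n log n)


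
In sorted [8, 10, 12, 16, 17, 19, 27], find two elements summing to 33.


Two pointers: lo=0, hi=6
Found pair: (16, 17) summing to 33


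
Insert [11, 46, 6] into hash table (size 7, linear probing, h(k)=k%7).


Insertions: 11->slot 4; 46->slot 5; 6->slot 6
Table: [None, None, None, None, 11, 46, 6]


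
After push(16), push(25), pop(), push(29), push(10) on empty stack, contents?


push(16) -> [16]
push(25) -> [16, 25]
pop() returns 25 -> [16]
push(29) -> [16, 29]
push(10) -> [16, 29, 10]
Final stack (bottom to top): [16, 29, 10]


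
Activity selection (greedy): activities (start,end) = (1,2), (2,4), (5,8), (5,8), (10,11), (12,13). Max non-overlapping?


Greedy: pick earliest-ending, then skip overlaps.
Selected (5 activities): [(1, 2), (2, 4), (5, 8), (10, 11), (12, 13)]


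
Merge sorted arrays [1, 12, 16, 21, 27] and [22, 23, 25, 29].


Compare heads, take smaller each step.
Merged: [1, 12, 16, 21, 22, 23, 25, 27, 29]


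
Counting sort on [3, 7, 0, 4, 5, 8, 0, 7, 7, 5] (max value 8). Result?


Count array: [2, 0, 0, 1, 1, 2, 0, 3, 1]
Reconstruct: [0, 0, 3, 4, 5, 5, 7, 7, 7, 8]


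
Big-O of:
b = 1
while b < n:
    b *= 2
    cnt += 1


Per nesting level: O(log n) = O(log n)
Complexity: O(log n)


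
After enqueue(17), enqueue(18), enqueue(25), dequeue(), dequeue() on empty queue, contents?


enqueue(17) -> [17]
enqueue(18) -> [17, 18]
enqueue(25) -> [17, 18, 25]
dequeue() returns 17 -> [18, 25]
dequeue() returns 18 -> [25]
Final queue (front to back): [25]


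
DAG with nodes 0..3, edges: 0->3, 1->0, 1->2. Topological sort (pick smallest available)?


Kahn's algorithm, process smallest node first
Order: [1, 0, 2, 3]


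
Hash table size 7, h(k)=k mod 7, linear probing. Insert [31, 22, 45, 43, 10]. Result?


Insertions: 31->slot 3; 22->slot 1; 45->slot 4; 43->slot 2; 10->slot 5
Table: [None, 22, 43, 31, 45, 10, None]


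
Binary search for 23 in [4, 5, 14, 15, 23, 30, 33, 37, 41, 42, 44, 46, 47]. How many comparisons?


Search for 23:
[0,12] mid=6 arr[6]=33
[0,5] mid=2 arr[2]=14
[3,5] mid=4 arr[4]=23
Total: 3 comparisons


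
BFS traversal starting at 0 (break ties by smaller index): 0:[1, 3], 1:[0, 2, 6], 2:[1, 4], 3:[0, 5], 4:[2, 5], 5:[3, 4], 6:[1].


BFS queue: start with [0]
Visit order: [0, 1, 3, 2, 6, 5, 4]


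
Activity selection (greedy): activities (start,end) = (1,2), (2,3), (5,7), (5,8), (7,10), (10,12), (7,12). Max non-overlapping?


Greedy: pick earliest-ending, then skip overlaps.
Selected (5 activities): [(1, 2), (2, 3), (5, 7), (7, 10), (10, 12)]


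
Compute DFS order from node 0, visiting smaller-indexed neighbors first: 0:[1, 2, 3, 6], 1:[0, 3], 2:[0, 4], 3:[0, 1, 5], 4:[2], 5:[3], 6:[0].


DFS stack-based: start with [0]
Visit order: [0, 1, 3, 5, 2, 4, 6]


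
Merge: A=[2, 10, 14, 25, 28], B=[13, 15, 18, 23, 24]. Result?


Compare heads, take smaller each step.
Merged: [2, 10, 13, 14, 15, 18, 23, 24, 25, 28]


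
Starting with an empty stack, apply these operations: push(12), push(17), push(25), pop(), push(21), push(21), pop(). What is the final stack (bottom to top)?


push(12) -> [12]
push(17) -> [12, 17]
push(25) -> [12, 17, 25]
pop() returns 25 -> [12, 17]
push(21) -> [12, 17, 21]
push(21) -> [12, 17, 21, 21]
pop() returns 21 -> [12, 17, 21]
Final stack (bottom to top): [12, 17, 21]


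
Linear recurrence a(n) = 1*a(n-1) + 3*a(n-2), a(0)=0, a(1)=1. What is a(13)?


Build bottom-up:
...a(11)=2683, a(12)=6160, a(13)=1*6160+3*2683=14209


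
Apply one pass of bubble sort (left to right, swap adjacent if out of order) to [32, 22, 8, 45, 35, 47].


After one pass: [22, 8, 32, 35, 45, 47]


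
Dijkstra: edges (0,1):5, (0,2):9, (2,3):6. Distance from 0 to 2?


Dijkstra from 0:
Distances: {0: 0, 1: 5, 2: 9, 3: 15}
Shortest distance to 2 = 9, path = [0, 2]


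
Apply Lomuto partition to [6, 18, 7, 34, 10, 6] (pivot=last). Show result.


Elements <= 6 go left of pivot.
Result: [6, 6, 7, 34, 10, 18], pivot at index 1


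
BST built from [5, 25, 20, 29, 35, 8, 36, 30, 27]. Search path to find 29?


BST root = 5
Search for 29: compare at each node
Path: [5, 25, 29]


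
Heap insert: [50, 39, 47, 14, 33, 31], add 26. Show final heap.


Append 26: [50, 39, 47, 14, 33, 31, 26]
Bubble up: no swaps needed
Result: [50, 39, 47, 14, 33, 31, 26]


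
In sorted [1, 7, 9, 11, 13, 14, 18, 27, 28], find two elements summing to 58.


Two pointers: lo=0, hi=8
No pair sums to 58


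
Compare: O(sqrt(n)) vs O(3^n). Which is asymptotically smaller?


sublinear grows slower than exponential (base 3)
O(sqrt(n)) is asymptotically smaller; O(3^n) grows faster


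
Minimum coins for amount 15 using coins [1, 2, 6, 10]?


dp[0]=0; dp[i]=1+min(dp[i-c] for c in coins)
...dp[10]=1, dp[11]=2, dp[12]=2, dp[13]=3, dp[14]=3, dp[15]=4
Minimum coins for 15 = 4


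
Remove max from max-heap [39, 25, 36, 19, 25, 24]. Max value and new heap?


Max = 39
Replace root with last, heapify down
Resulting heap: [36, 25, 24, 19, 25]


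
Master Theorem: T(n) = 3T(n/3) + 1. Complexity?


a=3, b=3, c=0. log_3(3)=1 > c=0. Case 1: O(n^log_b(a)) = O(n)
Complexity: O(n)


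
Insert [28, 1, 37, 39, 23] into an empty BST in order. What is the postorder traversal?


Root = 28; build tree by BST insertion.
Postorder traversal: [23, 1, 39, 37, 28]


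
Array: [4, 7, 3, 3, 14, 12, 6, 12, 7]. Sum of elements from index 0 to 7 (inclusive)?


Prefix sums: [0, 4, 11, 14, 17, 31, 43, 49, 61, 68]
Sum[0..7] = prefix[8] - prefix[0] = 61 - 0 = 61


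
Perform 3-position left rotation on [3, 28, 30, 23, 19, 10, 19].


Left rotate by 3: [23, 19, 10, 19, 3, 28, 30]


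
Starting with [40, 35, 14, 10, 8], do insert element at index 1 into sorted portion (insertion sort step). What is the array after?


After one pass: [35, 40, 14, 10, 8]


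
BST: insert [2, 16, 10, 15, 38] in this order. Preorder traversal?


Root = 2; build tree by BST insertion.
Preorder traversal: [2, 16, 10, 15, 38]


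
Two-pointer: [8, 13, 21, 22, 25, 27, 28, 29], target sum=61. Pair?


Two pointers: lo=0, hi=7
No pair sums to 61


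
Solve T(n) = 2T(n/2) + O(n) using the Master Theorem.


a=2, b=2, c=1. log_2(2)=1 = c=1. Case 2: O(n^c log n) = O(n log n)
Complexity: O(n log n)


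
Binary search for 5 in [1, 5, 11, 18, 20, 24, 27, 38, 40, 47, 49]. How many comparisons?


Search for 5:
[0,10] mid=5 arr[5]=24
[0,4] mid=2 arr[2]=11
[0,1] mid=0 arr[0]=1
[1,1] mid=1 arr[1]=5
Total: 4 comparisons


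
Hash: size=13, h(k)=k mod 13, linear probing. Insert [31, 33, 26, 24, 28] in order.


Insertions: 31->slot 5; 33->slot 7; 26->slot 0; 24->slot 11; 28->slot 2
Table: [26, None, 28, None, None, 31, None, 33, None, None, None, 24, None]


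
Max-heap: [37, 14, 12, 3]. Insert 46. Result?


Append 46: [37, 14, 12, 3, 46]
Bubble up: swap idx 4(46) with idx 1(14); swap idx 1(46) with idx 0(37)
Result: [46, 37, 12, 3, 14]


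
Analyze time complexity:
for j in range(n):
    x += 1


Per nesting level: O(n) = O(n)
Complexity: O(n)


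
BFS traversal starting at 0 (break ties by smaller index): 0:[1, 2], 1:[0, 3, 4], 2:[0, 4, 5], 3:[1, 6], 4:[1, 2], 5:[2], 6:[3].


BFS queue: start with [0]
Visit order: [0, 1, 2, 3, 4, 5, 6]


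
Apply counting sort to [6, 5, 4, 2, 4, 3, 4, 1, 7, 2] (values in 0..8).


Count array: [0, 1, 2, 1, 3, 1, 1, 1, 0]
Reconstruct: [1, 2, 2, 3, 4, 4, 4, 5, 6, 7]


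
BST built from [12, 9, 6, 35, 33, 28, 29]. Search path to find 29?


BST root = 12
Search for 29: compare at each node
Path: [12, 35, 33, 28, 29]


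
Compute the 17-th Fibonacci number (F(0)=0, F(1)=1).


F(n)=F(n-1)+F(n-2)
...F(15)=610, F(16)=987, F(17)=1597


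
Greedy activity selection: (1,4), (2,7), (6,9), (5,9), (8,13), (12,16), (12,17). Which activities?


Greedy: pick earliest-ending, then skip overlaps.
Selected (3 activities): [(1, 4), (6, 9), (12, 16)]


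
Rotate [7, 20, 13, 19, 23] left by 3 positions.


Left rotate by 3: [19, 23, 7, 20, 13]


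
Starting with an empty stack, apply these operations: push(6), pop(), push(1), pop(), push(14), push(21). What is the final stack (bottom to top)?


push(6) -> [6]
pop() returns 6 -> []
push(1) -> [1]
pop() returns 1 -> []
push(14) -> [14]
push(21) -> [14, 21]
Final stack (bottom to top): [14, 21]


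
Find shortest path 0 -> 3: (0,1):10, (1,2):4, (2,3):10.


Dijkstra from 0:
Distances: {0: 0, 1: 10, 2: 14, 3: 24}
Shortest distance to 3 = 24, path = [0, 1, 2, 3]


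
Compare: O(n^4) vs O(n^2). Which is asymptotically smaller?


quadratic grows slower than quartic
O(n^2) is asymptotically smaller; O(n^4) grows faster


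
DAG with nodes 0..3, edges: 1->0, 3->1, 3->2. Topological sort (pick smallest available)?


Kahn's algorithm, process smallest node first
Order: [3, 1, 0, 2]


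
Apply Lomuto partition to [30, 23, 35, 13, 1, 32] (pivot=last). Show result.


Elements <= 32 go left of pivot.
Result: [30, 23, 13, 1, 32, 35], pivot at index 4


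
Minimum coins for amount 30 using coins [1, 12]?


dp[0]=0; dp[i]=1+min(dp[i-c] for c in coins)
...dp[25]=3, dp[26]=4, dp[27]=5, dp[28]=6, dp[29]=7, dp[30]=8
Minimum coins for 30 = 8


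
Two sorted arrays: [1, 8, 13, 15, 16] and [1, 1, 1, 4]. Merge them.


Compare heads, take smaller each step.
Merged: [1, 1, 1, 1, 4, 8, 13, 15, 16]


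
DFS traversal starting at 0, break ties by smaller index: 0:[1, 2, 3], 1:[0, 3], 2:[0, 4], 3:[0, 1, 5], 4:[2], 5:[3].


DFS stack-based: start with [0]
Visit order: [0, 1, 3, 5, 2, 4]


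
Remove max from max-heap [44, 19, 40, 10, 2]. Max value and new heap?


Max = 44
Replace root with last, heapify down
Resulting heap: [40, 19, 2, 10]


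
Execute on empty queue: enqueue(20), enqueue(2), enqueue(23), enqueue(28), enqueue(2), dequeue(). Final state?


enqueue(20) -> [20]
enqueue(2) -> [20, 2]
enqueue(23) -> [20, 2, 23]
enqueue(28) -> [20, 2, 23, 28]
enqueue(2) -> [20, 2, 23, 28, 2]
dequeue() returns 20 -> [2, 23, 28, 2]
Final queue (front to back): [2, 23, 28, 2]


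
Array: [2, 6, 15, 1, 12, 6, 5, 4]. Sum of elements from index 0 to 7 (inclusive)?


Prefix sums: [0, 2, 8, 23, 24, 36, 42, 47, 51]
Sum[0..7] = prefix[8] - prefix[0] = 51 - 0 = 51


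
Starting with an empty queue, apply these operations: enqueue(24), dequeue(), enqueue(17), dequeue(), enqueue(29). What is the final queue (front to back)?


enqueue(24) -> [24]
dequeue() returns 24 -> []
enqueue(17) -> [17]
dequeue() returns 17 -> []
enqueue(29) -> [29]
Final queue (front to back): [29]


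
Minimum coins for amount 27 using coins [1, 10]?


dp[0]=0; dp[i]=1+min(dp[i-c] for c in coins)
...dp[22]=4, dp[23]=5, dp[24]=6, dp[25]=7, dp[26]=8, dp[27]=9
Minimum coins for 27 = 9


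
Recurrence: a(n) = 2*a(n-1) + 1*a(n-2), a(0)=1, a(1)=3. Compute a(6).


Build bottom-up:
...a(4)=41, a(5)=99, a(6)=2*99+1*41=239


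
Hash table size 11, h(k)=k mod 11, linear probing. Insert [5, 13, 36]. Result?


Insertions: 5->slot 5; 13->slot 2; 36->slot 3
Table: [None, None, 13, 36, None, 5, None, None, None, None, None]


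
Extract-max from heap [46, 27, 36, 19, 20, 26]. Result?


Max = 46
Replace root with last, heapify down
Resulting heap: [36, 27, 26, 19, 20]


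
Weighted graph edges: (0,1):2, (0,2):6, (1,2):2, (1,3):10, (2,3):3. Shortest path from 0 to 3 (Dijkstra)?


Dijkstra from 0:
Distances: {0: 0, 1: 2, 2: 4, 3: 7}
Shortest distance to 3 = 7, path = [0, 1, 2, 3]


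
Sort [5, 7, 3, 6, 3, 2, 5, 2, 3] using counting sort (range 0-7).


Count array: [0, 0, 2, 3, 0, 2, 1, 1]
Reconstruct: [2, 2, 3, 3, 3, 5, 5, 6, 7]


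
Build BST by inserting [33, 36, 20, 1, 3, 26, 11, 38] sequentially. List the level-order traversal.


Root = 33; build tree by BST insertion.
Level-Order traversal: [33, 20, 36, 1, 26, 38, 3, 11]


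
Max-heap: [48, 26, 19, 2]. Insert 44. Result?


Append 44: [48, 26, 19, 2, 44]
Bubble up: swap idx 4(44) with idx 1(26)
Result: [48, 44, 19, 2, 26]


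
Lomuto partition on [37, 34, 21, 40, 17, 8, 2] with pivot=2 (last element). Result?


Elements <= 2 go left of pivot.
Result: [2, 34, 21, 40, 17, 8, 37], pivot at index 0


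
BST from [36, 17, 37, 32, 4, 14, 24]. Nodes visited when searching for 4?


BST root = 36
Search for 4: compare at each node
Path: [36, 17, 4]


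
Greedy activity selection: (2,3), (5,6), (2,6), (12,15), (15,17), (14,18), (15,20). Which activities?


Greedy: pick earliest-ending, then skip overlaps.
Selected (4 activities): [(2, 3), (5, 6), (12, 15), (15, 17)]


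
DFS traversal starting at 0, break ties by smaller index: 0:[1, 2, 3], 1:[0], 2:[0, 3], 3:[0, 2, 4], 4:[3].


DFS stack-based: start with [0]
Visit order: [0, 1, 2, 3, 4]


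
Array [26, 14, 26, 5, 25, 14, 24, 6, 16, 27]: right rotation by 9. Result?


Right rotate by 9: [14, 26, 5, 25, 14, 24, 6, 16, 27, 26]


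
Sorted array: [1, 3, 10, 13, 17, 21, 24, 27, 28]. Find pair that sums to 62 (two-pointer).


Two pointers: lo=0, hi=8
No pair sums to 62


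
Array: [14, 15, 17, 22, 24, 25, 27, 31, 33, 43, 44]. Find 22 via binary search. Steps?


Search for 22:
[0,10] mid=5 arr[5]=25
[0,4] mid=2 arr[2]=17
[3,4] mid=3 arr[3]=22
Total: 3 comparisons


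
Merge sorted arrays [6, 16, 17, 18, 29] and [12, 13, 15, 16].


Compare heads, take smaller each step.
Merged: [6, 12, 13, 15, 16, 16, 17, 18, 29]


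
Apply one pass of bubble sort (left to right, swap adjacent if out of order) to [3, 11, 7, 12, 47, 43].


After one pass: [3, 7, 11, 12, 43, 47]


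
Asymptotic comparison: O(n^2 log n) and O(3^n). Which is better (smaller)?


n^2 log n grows slower than exponential (base 3)
O(n^2 log n) is asymptotically smaller; O(3^n) grows faster


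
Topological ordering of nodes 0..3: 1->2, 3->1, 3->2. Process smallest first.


Kahn's algorithm, process smallest node first
Order: [0, 3, 1, 2]


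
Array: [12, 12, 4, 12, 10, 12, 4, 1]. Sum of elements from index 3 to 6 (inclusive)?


Prefix sums: [0, 12, 24, 28, 40, 50, 62, 66, 67]
Sum[3..6] = prefix[7] - prefix[3] = 66 - 28 = 38


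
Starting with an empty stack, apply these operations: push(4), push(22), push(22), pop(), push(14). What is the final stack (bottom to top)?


push(4) -> [4]
push(22) -> [4, 22]
push(22) -> [4, 22, 22]
pop() returns 22 -> [4, 22]
push(14) -> [4, 22, 14]
Final stack (bottom to top): [4, 22, 14]


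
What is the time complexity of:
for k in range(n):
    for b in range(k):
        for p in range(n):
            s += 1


Per nesting level: O(n) * O(n) [triangular over k] * O(n) = O(n^3)
Complexity: O(n^3)


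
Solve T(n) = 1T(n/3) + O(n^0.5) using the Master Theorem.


a=1, b=3, c=0.5. log_3(1)=0 < c=0.5. Case 3: O(n^c) = O(sqrt(n))
Complexity: O(sqrt(n))


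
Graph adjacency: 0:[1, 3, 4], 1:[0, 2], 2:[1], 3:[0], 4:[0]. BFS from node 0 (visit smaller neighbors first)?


BFS queue: start with [0]
Visit order: [0, 1, 3, 4, 2]


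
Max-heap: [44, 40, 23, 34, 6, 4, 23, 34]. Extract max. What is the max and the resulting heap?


Max = 44
Replace root with last, heapify down
Resulting heap: [40, 34, 23, 34, 6, 4, 23]


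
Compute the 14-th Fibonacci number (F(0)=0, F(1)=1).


F(n)=F(n-1)+F(n-2)
...F(12)=144, F(13)=233, F(14)=377


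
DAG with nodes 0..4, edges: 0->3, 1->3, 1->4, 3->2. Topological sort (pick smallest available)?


Kahn's algorithm, process smallest node first
Order: [0, 1, 3, 2, 4]


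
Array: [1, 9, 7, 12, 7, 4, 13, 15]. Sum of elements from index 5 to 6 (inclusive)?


Prefix sums: [0, 1, 10, 17, 29, 36, 40, 53, 68]
Sum[5..6] = prefix[7] - prefix[5] = 53 - 36 = 17


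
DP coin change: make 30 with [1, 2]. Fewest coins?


dp[0]=0; dp[i]=1+min(dp[i-c] for c in coins)
...dp[25]=13, dp[26]=13, dp[27]=14, dp[28]=14, dp[29]=15, dp[30]=15
Minimum coins for 30 = 15


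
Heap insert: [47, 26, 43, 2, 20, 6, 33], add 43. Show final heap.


Append 43: [47, 26, 43, 2, 20, 6, 33, 43]
Bubble up: swap idx 7(43) with idx 3(2); swap idx 3(43) with idx 1(26)
Result: [47, 43, 43, 26, 20, 6, 33, 2]


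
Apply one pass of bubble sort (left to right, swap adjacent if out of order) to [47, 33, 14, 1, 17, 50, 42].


After one pass: [33, 14, 1, 17, 47, 42, 50]


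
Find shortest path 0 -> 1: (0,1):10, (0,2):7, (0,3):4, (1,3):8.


Dijkstra from 0:
Distances: {0: 0, 1: 10, 2: 7, 3: 4}
Shortest distance to 1 = 10, path = [0, 1]


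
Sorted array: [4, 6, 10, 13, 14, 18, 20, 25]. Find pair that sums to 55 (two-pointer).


Two pointers: lo=0, hi=7
No pair sums to 55


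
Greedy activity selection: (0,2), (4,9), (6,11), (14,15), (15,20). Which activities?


Greedy: pick earliest-ending, then skip overlaps.
Selected (4 activities): [(0, 2), (4, 9), (14, 15), (15, 20)]
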